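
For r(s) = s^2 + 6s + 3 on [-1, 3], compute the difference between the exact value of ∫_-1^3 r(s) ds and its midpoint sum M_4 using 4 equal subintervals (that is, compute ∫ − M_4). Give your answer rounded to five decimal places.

Exact integral: ∫_-1^3 r(s) ds ≈ 45.3333333.
M_4 = 45.
Error ≈ 45.3333333 − 45 ≈ 0.33333.

0.33333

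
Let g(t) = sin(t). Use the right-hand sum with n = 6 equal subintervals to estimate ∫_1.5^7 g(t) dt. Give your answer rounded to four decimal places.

Δt = (7 − 1.5)/6 = 11/12.
Right endpoints: 29/12, 10/3, 4.25, 31/6, 73/12, 7.
g(29/12) ≈ 0.6631, g(10/3) ≈ -0.1906, g(4.25) ≈ -0.8950, g(31/6) ≈ -0.8986, g(73/12) ≈ -0.1985, g(7) ≈ 0.6570.
Sum = Δt · [g(29/12) + g(10/3) + g(4.25) + ...].
Sum ≈ -0.7907.

-0.7907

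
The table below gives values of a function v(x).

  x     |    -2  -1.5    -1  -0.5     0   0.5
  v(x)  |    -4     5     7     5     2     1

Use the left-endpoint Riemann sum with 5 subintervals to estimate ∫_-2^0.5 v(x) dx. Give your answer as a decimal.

Δx = 0.5.
Sum = 0.5·[(-4) + 5 + 7 + 5 + 2] = 7.5.

7.5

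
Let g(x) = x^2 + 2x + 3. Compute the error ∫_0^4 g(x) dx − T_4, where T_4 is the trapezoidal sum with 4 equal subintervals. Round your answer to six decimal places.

Exact integral: ∫_0^4 g(x) dx ≈ 49.33333333.
T_4 = 50.
Error ≈ 49.33333333 − 50 ≈ -0.666667.

-0.666667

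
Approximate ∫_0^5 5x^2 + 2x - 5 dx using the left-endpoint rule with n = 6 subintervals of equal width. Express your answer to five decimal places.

154.97685

Δx = (5 − 0)/6 = 5/6.
Left endpoints: 0, 5/6, 5/3, 2.5, 10/3, 25/6.
f(0) = -5, f(5/6) = 5/36, f(5/3) = 110/9, f(2.5) = 31.25, f(10/3) = 515/9, f(25/6) = 3245/36.
Sum = Δx · [f(0) + f(5/6) + f(5/3) + ...].
Sum ≈ 154.97685.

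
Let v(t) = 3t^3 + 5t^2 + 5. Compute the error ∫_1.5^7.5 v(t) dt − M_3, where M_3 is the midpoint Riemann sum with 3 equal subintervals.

Exact integral: ∫_1.5^7.5 v(t) dt = 3096.75.
M_3 = 3005.75.
Error = 3096.75 − 3005.75 = 91.

91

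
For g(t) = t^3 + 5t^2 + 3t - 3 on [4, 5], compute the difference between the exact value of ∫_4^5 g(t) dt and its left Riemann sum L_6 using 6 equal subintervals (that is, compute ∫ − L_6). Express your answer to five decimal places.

8.99769

Exact integral: ∫_4^5 g(t) dt ≈ 204.4166667.
L_6 ≈ 195.4189815.
Error ≈ 204.4166667 − 195.4189815 ≈ 8.99769.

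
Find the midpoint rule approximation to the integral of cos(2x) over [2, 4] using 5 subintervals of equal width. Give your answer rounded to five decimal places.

0.89680

Δx = (4 − 2)/5 = 0.4.
Midpoints: 2.2, 2.6, 3, 3.4, 3.8.
f(2.2) ≈ -0.30733, f(2.6) ≈ 0.46852, f(3) ≈ 0.96017, f(3.4) ≈ 0.86940, f(3.8) ≈ 0.25126.
Sum = Δx · [f(2.2) + f(2.6) + f(3) + f(3.4) + f(3.8)].
Sum ≈ 0.89680.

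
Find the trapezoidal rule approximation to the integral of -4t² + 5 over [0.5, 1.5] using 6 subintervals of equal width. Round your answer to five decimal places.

Δt = (1.5 − 0.5)/6 = 1/6.
f(0.5) = 4, f(2/3) = 29/9, f(5/6) = 20/9, f(1) = 1, f(7/6) = -4/9, f(4/3) = -19/9, f(1.5) = -4.
T_6 = (Δt/2)·[f(t_0) + 2f(t_1) + ... + 2f(t_{5}) + f(t_6)].
Sum ≈ 0.64815.

0.64815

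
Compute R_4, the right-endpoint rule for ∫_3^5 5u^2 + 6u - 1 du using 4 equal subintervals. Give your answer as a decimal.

232.75

Δu = (5 − 3)/4 = 0.5.
Right endpoints: 3.5, 4, 4.5, 5.
f(3.5) = 81.25, f(4) = 103, f(4.5) = 127.25, f(5) = 154.
Sum = Δu · [f(3.5) + f(4) + f(4.5) + f(5)].
Sum = 232.75.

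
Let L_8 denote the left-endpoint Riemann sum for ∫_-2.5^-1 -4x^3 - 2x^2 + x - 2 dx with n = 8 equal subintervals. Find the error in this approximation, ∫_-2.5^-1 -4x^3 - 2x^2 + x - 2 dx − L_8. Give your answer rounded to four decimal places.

Exact integral: ∫_-2.5^-1 f(x) dx = 22.6875.
L_8 ≈ 27.213867.
Error ≈ 22.6875 − 27.213867 ≈ -4.5264.

-4.5264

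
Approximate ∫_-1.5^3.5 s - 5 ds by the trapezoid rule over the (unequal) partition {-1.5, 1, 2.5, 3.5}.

-20

Subinterval widths: 2.5, 1.5, 1.
f(-1.5) = -6.5, f(1) = -4, f(2.5) = -2.5, f(3.5) = -1.5.
On each subinterval the trapezoid contributes (Δs_i/2)·[f(s_{i-1}) + f(s_i)].
Sum = -20.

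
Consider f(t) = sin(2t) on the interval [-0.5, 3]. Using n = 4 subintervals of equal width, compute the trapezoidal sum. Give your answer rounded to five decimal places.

-0.15341

Δt = (3 − (-0.5))/4 = 0.875.
f(-0.5) ≈ -0.84147, f(0.375) ≈ 0.68164, f(1.25) ≈ 0.59847, f(2.125) ≈ -0.89499, f(3) ≈ -0.27942.
T_4 = (Δt/2)·[f(t_0) + 2f(t_1) + 2f(t_2) + 2f(t_3) + f(t_4)].
Sum ≈ -0.15341.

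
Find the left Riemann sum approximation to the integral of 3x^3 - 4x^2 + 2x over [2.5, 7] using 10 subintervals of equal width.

1199.06015625

Δx = (7 − 2.5)/10 = 0.45.
Left endpoints: 2.5, 2.95, 3.4, 3.85, 4.3, 4.75, 5.2, 5.65, 6.1, 6.55.
f(2.5) = 26.875, f(2.95) = 48.107125, f(3.4) = 78.472, f(3.85) = 119.609875, f(4.3) = 173.161, f(4.75) = 240.765625, f(5.2) = 324.064, f(5.65) = 424.696375, f(6.1) = 544.303, f(6.55) = 684.524125.
Sum = Δx · [f(2.5) + f(2.95) + f(3.4) + ...].
Sum = 1199.06015625.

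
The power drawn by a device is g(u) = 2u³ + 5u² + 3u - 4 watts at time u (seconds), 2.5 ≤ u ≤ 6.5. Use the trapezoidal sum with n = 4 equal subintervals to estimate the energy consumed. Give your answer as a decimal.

1364

Δu = (6.5 − 2.5)/4 = 1.
g(2.5) = 66, g(3.5) = 153.5, g(4.5) = 293, g(5.5) = 496.5, g(6.5) = 776.
T_4 = (Δu/2)·[g(u_0) + 2g(u_1) + 2g(u_2) + 2g(u_3) + g(u_4)].
Sum = 1364.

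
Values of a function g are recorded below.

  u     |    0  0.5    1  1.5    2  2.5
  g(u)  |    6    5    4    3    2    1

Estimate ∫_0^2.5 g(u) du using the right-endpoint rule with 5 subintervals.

Δu = 0.5.
Sum = 0.5·[5 + 4 + 3 + 2 + 1] = 7.5.

7.5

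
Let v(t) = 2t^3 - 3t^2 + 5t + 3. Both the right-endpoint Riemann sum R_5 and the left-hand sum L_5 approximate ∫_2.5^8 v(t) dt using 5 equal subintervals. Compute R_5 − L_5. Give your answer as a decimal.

931.7

R_5 = 2190.43.
L_5 = 1258.73.
R_5 − L_5 = 931.7.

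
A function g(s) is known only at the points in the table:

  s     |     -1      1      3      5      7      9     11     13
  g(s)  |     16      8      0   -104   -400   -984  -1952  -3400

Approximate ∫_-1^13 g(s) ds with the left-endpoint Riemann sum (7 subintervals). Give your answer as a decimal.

-6832

Δs = 2.
Sum = 2·[16 + 8 + 0 + (-104) + (-400) + (-984) + (-1952)] = -6832.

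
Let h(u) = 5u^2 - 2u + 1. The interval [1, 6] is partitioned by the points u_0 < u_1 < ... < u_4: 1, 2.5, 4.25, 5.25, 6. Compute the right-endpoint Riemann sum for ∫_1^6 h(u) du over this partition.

440.859375

Subinterval widths: 1.5, 1.75, 1, 0.75.
Right endpoints: 2.5, 4.25, 5.25, 6.
h(2.5) = 27.25, h(4.25) = 82.8125, h(5.25) = 128.3125, h(6) = 169.
Sum = Σ Δu_i · h(u_i).
Sum = 440.859375.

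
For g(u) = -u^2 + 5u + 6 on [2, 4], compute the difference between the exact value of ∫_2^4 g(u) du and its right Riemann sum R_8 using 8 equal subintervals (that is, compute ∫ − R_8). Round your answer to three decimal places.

0.271

Exact integral: ∫_2^4 g(u) du ≈ 23.33333.
R_8 = 23.0625.
Error ≈ 23.33333 − 23.0625 ≈ 0.271.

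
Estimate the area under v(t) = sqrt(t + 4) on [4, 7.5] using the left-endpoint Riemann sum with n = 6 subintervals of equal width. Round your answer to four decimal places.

Δt = (7.5 − 4)/6 = 7/12.
Left endpoints: 4, 55/12, 31/6, 5.75, 19/3, 83/12.
v(4) ≈ 2.8284, v(55/12) ≈ 2.9297, v(31/6) ≈ 3.0277, v(5.75) ≈ 3.1225, v(19/3) ≈ 3.2146, v(83/12) ≈ 3.3040.
Sum = Δt · [v(4) + v(55/12) + v(31/6) + ...].
Sum ≈ 10.7490.

10.7490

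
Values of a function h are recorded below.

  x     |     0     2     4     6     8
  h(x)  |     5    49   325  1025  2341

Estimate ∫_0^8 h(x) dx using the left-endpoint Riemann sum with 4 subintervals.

Δx = 2.
Sum = 2·[5 + 49 + 325 + 1025] = 2808.

2808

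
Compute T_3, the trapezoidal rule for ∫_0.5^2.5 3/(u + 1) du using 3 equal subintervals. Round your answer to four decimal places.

2.5813

Δu = (2.5 − 0.5)/3 = 2/3.
f(0.5) = 2, f(7/6) = 18/13, f(11/6) = 18/17, f(2.5) = 6/7.
T_3 = (Δu/2)·[f(u_0) + 2f(u_1) + 2f(u_2) + f(u_3)].
Sum ≈ 2.5813.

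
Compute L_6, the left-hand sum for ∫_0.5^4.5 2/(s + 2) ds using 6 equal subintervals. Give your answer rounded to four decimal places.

2.0851

Δs = (4.5 − 0.5)/6 = 2/3.
Left endpoints: 0.5, 7/6, 11/6, 2.5, 19/6, 23/6.
f(0.5) = 0.8, f(7/6) = 12/19, f(11/6) = 12/23, f(2.5) = 4/9, f(19/6) = 12/31, f(23/6) = 12/35.
Sum = Δs · [f(0.5) + f(7/6) + f(11/6) + ...].
Sum ≈ 2.0851.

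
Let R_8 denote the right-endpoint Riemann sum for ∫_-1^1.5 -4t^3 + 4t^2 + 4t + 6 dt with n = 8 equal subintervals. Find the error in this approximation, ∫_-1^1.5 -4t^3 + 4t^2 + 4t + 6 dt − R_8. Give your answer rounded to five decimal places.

Exact integral: ∫_-1^1.5 f(t) dt ≈ 19.2708333.
R_8 ≈ 18.9208984.
Error ≈ 19.2708333 − 18.9208984 ≈ 0.34993.

0.34993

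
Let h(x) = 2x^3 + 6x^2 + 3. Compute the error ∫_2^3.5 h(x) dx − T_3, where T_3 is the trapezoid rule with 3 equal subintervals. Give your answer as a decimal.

-1.40625

Exact integral: ∫_2^3.5 h(x) dx = 141.28125.
T_3 = 142.6875.
Error = 141.28125 − 142.6875 = -1.40625.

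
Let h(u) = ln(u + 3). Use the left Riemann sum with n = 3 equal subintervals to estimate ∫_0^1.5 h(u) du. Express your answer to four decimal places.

Δu = (1.5 − 0)/3 = 0.5.
Left endpoints: 0, 0.5, 1.
h(0) ≈ 1.0986, h(0.5) ≈ 1.2528, h(1) ≈ 1.3863.
Sum = Δu · [h(0) + h(0.5) + h(1)].
Sum ≈ 1.8688.

1.8688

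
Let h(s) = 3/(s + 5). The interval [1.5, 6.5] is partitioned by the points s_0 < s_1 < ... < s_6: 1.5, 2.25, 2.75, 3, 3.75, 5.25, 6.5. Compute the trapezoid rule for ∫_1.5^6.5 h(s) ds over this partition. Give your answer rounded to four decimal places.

Subinterval widths: 0.75, 0.5, 0.25, 0.75, 1.5, 1.25.
h(1.5) = 6/13, h(2.25) = 12/29, h(2.75) = 12/31, h(3) = 0.375, h(3.75) = 12/35, h(5.25) = 12/41, h(6.5) = 6/23.
On each subinterval the trapezoid contributes (Δs_i/2)·[h(s_{i-1}) + h(s_i)].
Sum ≈ 1.7156.

1.7156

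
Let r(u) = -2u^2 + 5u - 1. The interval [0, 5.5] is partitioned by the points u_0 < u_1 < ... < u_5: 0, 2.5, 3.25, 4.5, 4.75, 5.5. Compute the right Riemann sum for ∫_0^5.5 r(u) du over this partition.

Subinterval widths: 2.5, 0.75, 1.25, 0.25, 0.75.
Right endpoints: 2.5, 3.25, 4.5, 4.75, 5.5.
r(2.5) = -1, r(3.25) = -5.875, r(4.5) = -19, r(4.75) = -22.375, r(5.5) = -34.
Sum = Σ Δu_i · r(u_i).
Sum = -61.75.

-61.75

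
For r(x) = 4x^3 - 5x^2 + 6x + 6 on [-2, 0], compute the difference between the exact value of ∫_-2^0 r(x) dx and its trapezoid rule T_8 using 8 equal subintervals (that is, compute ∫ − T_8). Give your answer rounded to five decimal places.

0.35417

Exact integral: ∫_-2^0 r(x) dx ≈ -29.3333333.
T_8 = -29.6875.
Error ≈ -29.3333333 − (-29.6875) ≈ 0.35417.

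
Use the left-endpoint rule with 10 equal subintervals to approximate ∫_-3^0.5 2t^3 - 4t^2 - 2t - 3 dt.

Δt = (0.5 − (-3))/10 = 0.35.
Left endpoints: -3, -2.65, -2.3, -1.95, -1.6, -1.25, -0.9, -0.55, -0.2, 0.15.
f(-3) = -87, f(-2.65) = -63.00925, f(-2.3) = -43.894, f(-1.95) = -29.13975, f(-1.6) = -18.232, f(-1.25) = -10.65625, f(-0.9) = -5.898, f(-0.55) = -3.44275, f(-0.2) = -2.776, f(0.15) = -3.38325.
Sum = Δt · [f(-3) + f(-2.65) + f(-2.3) + ...].
Sum = -93.6009375.

-93.6009375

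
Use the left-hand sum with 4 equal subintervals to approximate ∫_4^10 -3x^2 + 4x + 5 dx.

-573.75

Δx = (10 − 4)/4 = 1.5.
Left endpoints: 4, 5.5, 7, 8.5.
f(4) = -27, f(5.5) = -63.75, f(7) = -114, f(8.5) = -177.75.
Sum = Δx · [f(4) + f(5.5) + f(7) + f(8.5)].
Sum = -573.75.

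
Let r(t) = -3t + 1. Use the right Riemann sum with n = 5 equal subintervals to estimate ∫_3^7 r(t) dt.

-60.8

Δt = (7 − 3)/5 = 0.8.
Right endpoints: 3.8, 4.6, 5.4, 6.2, 7.
r(3.8) = -10.4, r(4.6) = -12.8, r(5.4) = -15.2, r(6.2) = -17.6, r(7) = -20.
Sum = Δt · [r(3.8) + r(4.6) + r(5.4) + r(6.2) + r(7)].
Sum = -60.8.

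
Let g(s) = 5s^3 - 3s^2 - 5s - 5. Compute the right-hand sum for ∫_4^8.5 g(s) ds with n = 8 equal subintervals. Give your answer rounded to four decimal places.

Δs = (8.5 − 4)/8 = 0.5625.
Right endpoints: 4.5625, 5.125, 5.6875, 6.25, 6.8125, 7.375, 7.9375, 8.5.
g(4.5625) = 1575373/4096, g(5.125) = 288581/512, g(5.6875) = 3233407/4096, g(6.25) = 1067.265625, g(6.8125) = 5744857/4096, g(7.375) = 921911/512, g(7.9375) = 9284683/4096, g(8.5) = 2806.375.
Sum = Δs · [g(4.5625) + g(5.125) + g(5.6875) + ...].
Sum ≈ 6233.1877.

6233.1877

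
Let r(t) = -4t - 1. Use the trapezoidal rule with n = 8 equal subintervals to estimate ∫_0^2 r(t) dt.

-10

Δt = (2 − 0)/8 = 0.25.
r(0) = -1, r(0.25) = -2, r(0.5) = -3, r(0.75) = -4, r(1) = -5, r(1.25) = -6, r(1.5) = -7, r(1.75) = -8, r(2) = -9.
T_8 = (Δt/2)·[r(t_0) + 2r(t_1) + ... + 2r(t_{7}) + r(t_8)].
Sum = -10.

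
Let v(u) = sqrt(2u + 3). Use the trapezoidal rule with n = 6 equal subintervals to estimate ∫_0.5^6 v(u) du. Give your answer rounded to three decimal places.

16.681

Δu = (6 − 0.5)/6 = 11/12.
v(0.5) ≈ 2.000, v(17/12) ≈ 2.415, v(7/3) ≈ 2.769, v(3.25) ≈ 3.082, v(25/6) ≈ 3.367, v(61/12) ≈ 3.629, v(6) ≈ 3.873.
T_6 = (Δu/2)·[v(u_0) + 2v(u_1) + ... + 2v(u_{5}) + v(u_6)].
Sum ≈ 16.681.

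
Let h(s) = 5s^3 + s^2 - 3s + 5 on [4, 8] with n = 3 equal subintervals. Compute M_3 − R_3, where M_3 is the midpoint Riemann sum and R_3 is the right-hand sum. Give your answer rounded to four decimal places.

M_3 ≈ 4843.407407.
R_3 ≈ 6522.518519.
M_3 − R_3 ≈ -1679.1111.

-1679.1111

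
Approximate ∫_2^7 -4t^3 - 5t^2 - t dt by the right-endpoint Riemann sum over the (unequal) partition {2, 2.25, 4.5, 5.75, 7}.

Subinterval widths: 0.25, 2.25, 1.25, 1.25.
Right endpoints: 2.25, 4.5, 5.75, 7.
f(2.25) = -73.125, f(4.5) = -470.25, f(5.75) = -931.5, f(7) = -1624.
Sum = Σ Δt_i · f(t_i).
Sum = -4270.71875.

-4270.71875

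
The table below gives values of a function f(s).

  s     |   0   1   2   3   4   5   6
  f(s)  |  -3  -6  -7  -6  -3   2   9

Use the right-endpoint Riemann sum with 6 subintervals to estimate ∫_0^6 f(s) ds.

Δs = 1.
Sum = 1·[(-6) + (-7) + (-6) + (-3) + 2 + 9] = -11.

-11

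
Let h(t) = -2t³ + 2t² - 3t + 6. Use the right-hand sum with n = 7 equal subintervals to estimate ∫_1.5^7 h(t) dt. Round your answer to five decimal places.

-1258.57398

Δt = (7 − 1.5)/7 = 11/14.
Right endpoints: 16/7, 43/14, 27/7, 65/14, 38/7, 87/14, 7.
h(16/7) = -4902/343, h(43/14) = -58031/1372, h(27/7) = -31071/343, h(65/14) = -226353/1372, h(38/7) = -93056/343, h(87/14) = -569883/1372, h(7) = -603.
Sum = Δt · [h(16/7) + h(43/14) + h(27/7) + ...].
Sum ≈ -1258.57398.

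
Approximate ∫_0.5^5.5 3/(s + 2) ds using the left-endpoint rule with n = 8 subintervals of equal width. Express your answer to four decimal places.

Δs = (5.5 − 0.5)/8 = 0.625.
Left endpoints: 0.5, 1.125, 1.75, 2.375, 3, 3.625, 4.25, 4.875.
f(0.5) = 1.2, f(1.125) = 0.96, f(1.75) = 0.8, f(2.375) = 24/35, f(3) = 0.6, f(3.625) = 8/15, f(4.25) = 0.48, f(4.875) = 24/55.
Sum = Δs · [f(0.5) + f(1.125) + f(1.75) + ...].
Sum ≈ 3.5596.

3.5596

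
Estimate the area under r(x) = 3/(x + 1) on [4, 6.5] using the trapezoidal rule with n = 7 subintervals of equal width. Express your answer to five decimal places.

Δx = (6.5 − 4)/7 = 5/14.
r(4) = 0.6, r(61/14) = 0.56, r(33/7) = 0.525, r(71/14) = 42/85, r(38/7) = 7/15, r(81/14) = 42/95, r(43/7) = 0.42, r(6.5) = 0.4.
T_7 = (Δx/2)·[r(x_0) + 2r(x_1) + ... + 2r(x_{6}) + r(x_7)].
Sum ≈ 1.21710.

1.21710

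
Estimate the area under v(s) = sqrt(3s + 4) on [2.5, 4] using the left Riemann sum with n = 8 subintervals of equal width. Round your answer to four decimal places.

Δs = (4 − 2.5)/8 = 0.1875.
Left endpoints: 2.5, 2.6875, 2.875, 3.0625, 3.25, 3.4375, 3.625, 3.8125.
v(2.5) ≈ 3.3912, v(2.6875) ≈ 3.4731, v(2.875) ≈ 3.5532, v(3.0625) ≈ 3.6315, v(3.25) ≈ 3.7081, v(3.4375) ≈ 3.7832, v(3.625) ≈ 3.8568, v(3.8125) ≈ 3.9291.
Sum = Δs · [v(2.5) + v(2.6875) + v(2.875) + ...].
Sum ≈ 5.4986.

5.4986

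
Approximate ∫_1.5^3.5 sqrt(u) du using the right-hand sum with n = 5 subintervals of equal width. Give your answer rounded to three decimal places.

Δu = (3.5 − 1.5)/5 = 0.4.
Right endpoints: 1.9, 2.3, 2.7, 3.1, 3.5.
f(1.9) ≈ 1.378, f(2.3) ≈ 1.517, f(2.7) ≈ 1.643, f(3.1) ≈ 1.761, f(3.5) ≈ 1.871.
Sum = Δu · [f(1.9) + f(2.3) + f(2.7) + f(3.1) + f(3.5)].
Sum ≈ 3.268.

3.268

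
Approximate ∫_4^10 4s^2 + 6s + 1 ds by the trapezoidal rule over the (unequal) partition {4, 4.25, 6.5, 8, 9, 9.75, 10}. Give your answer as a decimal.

Subinterval widths: 0.25, 2.25, 1.5, 1, 0.75, 0.25.
f(4) = 89, f(4.25) = 98.75, f(6.5) = 209, f(8) = 305, f(9) = 379, f(9.75) = 439.75, f(10) = 461.
On each subinterval the trapezoid contributes (Δs_i/2)·[f(s_{i-1}) + f(s_i)].
Sum = 1516.8125.

1516.8125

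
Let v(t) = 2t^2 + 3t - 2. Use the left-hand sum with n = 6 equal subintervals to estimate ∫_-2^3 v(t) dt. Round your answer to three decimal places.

Δt = (3 − (-2))/6 = 5/6.
Left endpoints: -2, -7/6, -1/3, 0.5, 4/3, 13/6.
v(-2) = 0, v(-7/6) = -25/9, v(-1/3) = -25/9, v(0.5) = 0, v(4/3) = 50/9, v(13/6) = 125/9.
Sum = Δt · [v(-2) + v(-7/6) + v(-1/3) + ...].
Sum ≈ 11.574.

11.574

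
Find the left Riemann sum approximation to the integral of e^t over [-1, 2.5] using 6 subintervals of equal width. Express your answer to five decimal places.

Δt = (2.5 − (-1))/6 = 7/12.
Left endpoints: -1, -5/12, 1/6, 0.75, 4/3, 23/12.
f(-1) ≈ 0.36788, f(-5/12) ≈ 0.65924, f(1/6) ≈ 1.18136, f(0.75) ≈ 2.11700, f(4/3) ≈ 3.79367, f(23/12) ≈ 6.79826.
Sum = Δt · [f(-1) + f(-5/12) + f(1/6) + ...].
Sum ≈ 8.70182.

8.70182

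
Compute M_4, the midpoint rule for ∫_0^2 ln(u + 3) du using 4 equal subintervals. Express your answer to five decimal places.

Δu = (2 − 0)/4 = 0.5.
Midpoints: 0.25, 0.75, 1.25, 1.75.
f(0.25) ≈ 1.17865, f(0.75) ≈ 1.32176, f(1.25) ≈ 1.44692, f(1.75) ≈ 1.55814.
Sum = Δu · [f(0.25) + f(0.75) + f(1.25) + f(1.75)].
Sum ≈ 2.75274.

2.75274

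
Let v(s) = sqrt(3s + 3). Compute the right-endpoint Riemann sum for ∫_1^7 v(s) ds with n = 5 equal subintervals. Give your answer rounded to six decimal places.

24.295155

Δs = (7 − 1)/5 = 1.2.
Right endpoints: 2.2, 3.4, 4.6, 5.8, 7.
v(2.2) ≈ 3.098387, v(3.4) ≈ 3.633180, v(4.6) ≈ 4.098780, v(5.8) ≈ 4.516636, v(7) ≈ 4.898979.
Sum = Δs · [v(2.2) + v(3.4) + v(4.6) + v(5.8) + v(7)].
Sum ≈ 24.295155.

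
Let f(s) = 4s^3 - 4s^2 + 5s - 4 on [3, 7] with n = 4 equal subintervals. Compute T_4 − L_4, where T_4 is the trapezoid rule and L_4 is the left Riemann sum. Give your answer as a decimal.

562

T_4 = 2020.
L_4 = 1458.
T_4 − L_4 = 562.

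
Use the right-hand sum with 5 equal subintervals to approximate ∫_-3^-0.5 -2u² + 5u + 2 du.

-27.5

Δu = (-0.5 − (-3))/5 = 0.5.
Right endpoints: -2.5, -2, -1.5, -1, -0.5.
f(-2.5) = -23, f(-2) = -16, f(-1.5) = -10, f(-1) = -5, f(-0.5) = -1.
Sum = Δu · [f(-2.5) + f(-2) + f(-1.5) + f(-1) + f(-0.5)].
Sum = -27.5.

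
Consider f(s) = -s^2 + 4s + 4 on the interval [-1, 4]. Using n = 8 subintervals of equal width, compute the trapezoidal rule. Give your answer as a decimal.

Δs = (4 − (-1))/8 = 0.625.
f(-1) = -1, f(-0.375) = 2.359375, f(0.25) = 4.9375, f(0.875) = 6.734375, f(1.5) = 7.75, f(2.125) = 7.984375, f(2.75) = 7.4375, f(3.375) = 6.109375, f(4) = 4.
T_8 = (Δs/2)·[f(s_0) + 2f(s_1) + ... + 2f(s_{7}) + f(s_8)].
Sum = 28.0078125.

28.0078125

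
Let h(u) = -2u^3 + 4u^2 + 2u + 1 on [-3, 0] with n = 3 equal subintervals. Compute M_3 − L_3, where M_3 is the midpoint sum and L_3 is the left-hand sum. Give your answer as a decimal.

M_3 = 67.25.
L_3 = 119.
M_3 − L_3 = -51.75.

-51.75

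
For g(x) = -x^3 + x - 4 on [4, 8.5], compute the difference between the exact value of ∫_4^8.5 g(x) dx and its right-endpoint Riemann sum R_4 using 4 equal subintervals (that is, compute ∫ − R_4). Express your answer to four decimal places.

Exact integral: ∫_4^8.5 g(x) dx = -1230.890625.
R_4 ≈ -1555.602539.
Error ≈ -1230.890625 − (-1555.602539) ≈ 324.7119.

324.7119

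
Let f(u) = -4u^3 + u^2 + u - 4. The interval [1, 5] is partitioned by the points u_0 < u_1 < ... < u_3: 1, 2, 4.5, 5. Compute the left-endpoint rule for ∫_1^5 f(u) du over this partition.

-252.875

Subinterval widths: 1, 2.5, 0.5.
Left endpoints: 1, 2, 4.5.
f(1) = -6, f(2) = -30, f(4.5) = -343.75.
Sum = Σ Δu_i · f(u_i).
Sum = -252.875.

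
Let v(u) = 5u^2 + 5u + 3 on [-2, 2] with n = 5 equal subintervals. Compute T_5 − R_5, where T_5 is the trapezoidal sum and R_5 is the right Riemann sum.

T_5 = 40.8.
R_5 = 48.8.
T_5 − R_5 = -8.

-8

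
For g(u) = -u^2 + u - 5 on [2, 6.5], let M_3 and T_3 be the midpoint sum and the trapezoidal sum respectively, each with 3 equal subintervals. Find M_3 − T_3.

M_3 = -91.40625.
T_3 = -93.9375.
M_3 − T_3 = 2.53125.

2.53125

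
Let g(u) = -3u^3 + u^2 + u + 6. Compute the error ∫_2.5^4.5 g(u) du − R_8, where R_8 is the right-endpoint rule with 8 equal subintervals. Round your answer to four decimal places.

Exact integral: ∫_2.5^4.5 g(u) du ≈ -234.083333.
R_8 = -261.03125.
Error ≈ -234.083333 − (-261.03125) ≈ 26.9479.

26.9479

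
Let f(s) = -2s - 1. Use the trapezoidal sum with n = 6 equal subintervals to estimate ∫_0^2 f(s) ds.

-6

Δs = (2 − 0)/6 = 1/3.
f(0) = -1, f(1/3) = -5/3, f(2/3) = -7/3, f(1) = -3, f(4/3) = -11/3, f(5/3) = -13/3, f(2) = -5.
T_6 = (Δs/2)·[f(s_0) + 2f(s_1) + ... + 2f(s_{5}) + f(s_6)].
Sum = -6.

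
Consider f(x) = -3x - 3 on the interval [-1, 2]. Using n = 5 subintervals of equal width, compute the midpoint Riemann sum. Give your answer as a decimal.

Δx = (2 − (-1))/5 = 0.6.
Midpoints: -0.7, -0.1, 0.5, 1.1, 1.7.
f(-0.7) = -0.9, f(-0.1) = -2.7, f(0.5) = -4.5, f(1.1) = -6.3, f(1.7) = -8.1.
Sum = Δx · [f(-0.7) + f(-0.1) + f(0.5) + f(1.1) + f(1.7)].
Sum = -13.5.

-13.5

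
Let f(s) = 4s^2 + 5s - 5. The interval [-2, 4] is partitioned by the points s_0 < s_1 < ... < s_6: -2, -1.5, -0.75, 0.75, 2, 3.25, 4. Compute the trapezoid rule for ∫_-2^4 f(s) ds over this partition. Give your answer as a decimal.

101.5

Subinterval widths: 0.5, 0.75, 1.5, 1.25, 1.25, 0.75.
f(-2) = 1, f(-1.5) = -3.5, f(-0.75) = -6.5, f(0.75) = 1, f(2) = 21, f(3.25) = 53.5, f(4) = 79.
On each subinterval the trapezoid contributes (Δs_i/2)·[f(s_{i-1}) + f(s_i)].
Sum = 101.5.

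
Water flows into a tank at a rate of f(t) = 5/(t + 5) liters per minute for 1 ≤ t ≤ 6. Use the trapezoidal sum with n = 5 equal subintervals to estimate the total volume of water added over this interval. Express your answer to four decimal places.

3.0388

Δt = (6 − 1)/5 = 1.
f(1) = 5/6, f(2) = 5/7, f(3) = 0.625, f(4) = 5/9, f(5) = 0.5, f(6) = 5/11.
T_5 = (Δt/2)·[f(t_0) + 2f(t_1) + ... + 2f(t_{4}) + f(t_5)].
Sum ≈ 3.0388.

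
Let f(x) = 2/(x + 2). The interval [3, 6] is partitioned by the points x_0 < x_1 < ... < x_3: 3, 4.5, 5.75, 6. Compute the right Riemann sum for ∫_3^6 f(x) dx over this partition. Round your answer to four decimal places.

Subinterval widths: 1.5, 1.25, 0.25.
Right endpoints: 4.5, 5.75, 6.
f(4.5) = 4/13, f(5.75) = 8/31, f(6) = 0.25.
Sum = Σ Δx_i · f(x_i).
Sum ≈ 0.8466.

0.8466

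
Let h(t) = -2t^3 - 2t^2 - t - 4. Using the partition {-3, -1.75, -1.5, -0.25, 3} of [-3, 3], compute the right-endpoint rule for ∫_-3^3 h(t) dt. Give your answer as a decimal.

Subinterval widths: 1.25, 0.25, 1.25, 3.25.
Right endpoints: -1.75, -1.5, -0.25, 3.
h(-1.75) = 2.34375, h(-1.5) = -0.25, h(-0.25) = -3.84375, h(3) = -79.
Sum = Σ Δt_i · h(t_i).
Sum = -258.6875.

-258.6875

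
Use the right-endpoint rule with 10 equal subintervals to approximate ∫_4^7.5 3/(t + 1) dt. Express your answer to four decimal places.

1.5495

Δt = (7.5 − 4)/10 = 0.35.
Right endpoints: 4.35, 4.7, 5.05, 5.4, 5.75, 6.1, 6.45, 6.8, 7.15, 7.5.
f(4.35) = 60/107, f(4.7) = 10/19, f(5.05) = 60/121, f(5.4) = 0.46875, f(5.75) = 4/9, f(6.1) = 30/71, f(6.45) = 60/149, f(6.8) = 5/13, f(7.15) = 60/163, f(7.5) = 6/17.
Sum = Δt · [f(4.35) + f(4.7) + f(5.05) + ...].
Sum ≈ 1.5495.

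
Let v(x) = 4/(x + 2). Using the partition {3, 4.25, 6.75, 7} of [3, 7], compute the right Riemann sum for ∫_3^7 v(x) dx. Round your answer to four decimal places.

2.0540

Subinterval widths: 1.25, 2.5, 0.25.
Right endpoints: 4.25, 6.75, 7.
v(4.25) = 0.64, v(6.75) = 16/35, v(7) = 4/9.
Sum = Σ Δx_i · v(x_i).
Sum ≈ 2.0540.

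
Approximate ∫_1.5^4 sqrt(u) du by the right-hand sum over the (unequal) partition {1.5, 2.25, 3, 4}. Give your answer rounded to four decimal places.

Subinterval widths: 0.75, 0.75, 1.
Right endpoints: 2.25, 3, 4.
f(2.25) ≈ 1.5000, f(3) ≈ 1.7321, f(4) ≈ 2.0000.
Sum = Σ Δu_i · f(u_i).
Sum ≈ 4.4240.

4.4240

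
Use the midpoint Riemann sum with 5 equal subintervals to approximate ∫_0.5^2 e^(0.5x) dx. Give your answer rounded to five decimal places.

2.86583

Δx = (2 − 0.5)/5 = 0.3.
Midpoints: 0.65, 0.95, 1.25, 1.55, 1.85.
f(0.65) ≈ 1.38403, f(0.95) ≈ 1.60801, f(1.25) ≈ 1.86825, f(1.55) ≈ 2.17059, f(1.85) ≈ 2.52187.
Sum = Δx · [f(0.65) + f(0.95) + f(1.25) + f(1.55) + f(1.85)].
Sum ≈ 2.86583.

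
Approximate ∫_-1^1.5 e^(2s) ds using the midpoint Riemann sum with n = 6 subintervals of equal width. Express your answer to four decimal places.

9.6922

Δs = (1.5 − (-1))/6 = 5/12.
Midpoints: -19/24, -0.375, 1/24, 11/24, 0.875, 31/24.
f(-19/24) ≈ 0.2053, f(-0.375) ≈ 0.4724, f(1/24) ≈ 1.0869, f(11/24) ≈ 2.5009, f(0.875) ≈ 5.7546, f(31/24) ≈ 13.2412.
Sum = Δs · [f(-19/24) + f(-0.375) + f(1/24) + ...].
Sum ≈ 9.6922.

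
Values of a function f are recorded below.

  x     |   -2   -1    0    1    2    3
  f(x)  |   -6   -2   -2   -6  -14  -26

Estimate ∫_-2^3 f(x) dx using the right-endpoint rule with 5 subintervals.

Δx = 1.
Sum = 1·[(-2) + (-2) + (-6) + (-14) + (-26)] = -50.

-50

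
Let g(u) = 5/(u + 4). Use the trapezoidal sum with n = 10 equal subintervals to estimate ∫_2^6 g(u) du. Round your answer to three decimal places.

2.555

Δu = (6 − 2)/10 = 0.4.
g(2) = 5/6, g(2.4) = 0.78125, g(2.8) = 25/34, g(3.2) = 25/36, g(3.6) = 25/38, g(4) = 0.625, g(4.4) = 25/42, g(4.8) = 25/44, g(5.2) = 25/46, g(5.6) = 25/48, g(6) = 0.5.
T_10 = (Δu/2)·[g(u_0) + 2g(u_1) + ... + 2g(u_{9}) + g(u_10)].
Sum ≈ 2.555.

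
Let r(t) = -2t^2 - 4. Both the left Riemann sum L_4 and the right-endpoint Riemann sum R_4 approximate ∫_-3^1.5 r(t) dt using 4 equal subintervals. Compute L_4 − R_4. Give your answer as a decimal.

-15.1875

L_4 = -47.7421875.
R_4 = -32.5546875.
L_4 − R_4 = -15.1875.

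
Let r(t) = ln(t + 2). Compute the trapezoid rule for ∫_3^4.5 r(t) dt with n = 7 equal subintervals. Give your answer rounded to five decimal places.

Δt = (4.5 − 3)/7 = 3/14.
r(3) ≈ 1.60944, r(45/14) ≈ 1.65140, r(24/7) ≈ 1.69168, r(51/14) ≈ 1.73039, r(27/7) ≈ 1.76766, r(57/14) ≈ 1.80359, r(30/7) ≈ 1.83828, r(4.5) ≈ 1.87180.
T_7 = (Δt/2)·[r(t_0) + 2r(t_1) + ... + 2r(t_{6}) + r(t_7)].
Sum ≈ 2.61935.

2.61935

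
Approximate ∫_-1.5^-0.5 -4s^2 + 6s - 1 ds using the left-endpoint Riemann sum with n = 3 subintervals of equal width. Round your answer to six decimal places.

Δs = (-0.5 − (-1.5))/3 = 1/3.
Left endpoints: -1.5, -7/6, -5/6.
f(-1.5) = -19, f(-7/6) = -121/9, f(-5/6) = -79/9.
Sum = Δs · [f(-1.5) + f(-7/6) + f(-5/6)].
Sum ≈ -13.740741.

-13.740741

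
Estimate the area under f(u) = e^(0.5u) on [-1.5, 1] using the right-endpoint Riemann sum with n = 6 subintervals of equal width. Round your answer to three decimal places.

2.606

Δu = (1 − (-1.5))/6 = 5/12.
Right endpoints: -13/12, -2/3, -0.25, 1/6, 7/12, 1.
f(-13/12) ≈ 0.582, f(-2/3) ≈ 0.717, f(-0.25) ≈ 0.882, f(1/6) ≈ 1.087, f(7/12) ≈ 1.339, f(1) ≈ 1.649.
Sum = Δu · [f(-13/12) + f(-2/3) + f(-0.25) + ...].
Sum ≈ 2.606.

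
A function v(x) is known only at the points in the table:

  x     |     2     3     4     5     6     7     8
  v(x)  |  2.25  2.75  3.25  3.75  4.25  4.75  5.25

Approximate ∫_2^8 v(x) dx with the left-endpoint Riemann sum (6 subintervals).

21

Δx = 1.
Sum = 1·[2.25 + 2.75 + 3.25 + 3.75 + 4.25 + 4.75] = 21.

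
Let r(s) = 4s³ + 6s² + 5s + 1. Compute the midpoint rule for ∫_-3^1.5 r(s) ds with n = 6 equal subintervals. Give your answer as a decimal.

-26.9296875

Δs = (1.5 − (-3))/6 = 0.75.
Midpoints: -2.625, -1.875, -1.125, -0.375, 0.375, 1.125.
r(-2.625) = -43.1328125, r(-1.875) = -13.6484375, r(-1.125) = -2.7265625, r(-0.375) = -0.2421875, r(0.375) = 3.9296875, r(1.125) = 19.9140625.
Sum = Δs · [r(-2.625) + r(-1.875) + r(-1.125) + ...].
Sum = -26.9296875.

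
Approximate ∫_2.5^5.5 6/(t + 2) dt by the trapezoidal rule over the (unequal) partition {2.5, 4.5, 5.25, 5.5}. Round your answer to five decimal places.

3.11636

Subinterval widths: 2, 0.75, 0.25.
f(2.5) = 4/3, f(4.5) = 12/13, f(5.25) = 24/29, f(5.5) = 0.8.
On each subinterval the trapezoid contributes (Δt_i/2)·[f(t_{i-1}) + f(t_i)].
Sum ≈ 3.11636.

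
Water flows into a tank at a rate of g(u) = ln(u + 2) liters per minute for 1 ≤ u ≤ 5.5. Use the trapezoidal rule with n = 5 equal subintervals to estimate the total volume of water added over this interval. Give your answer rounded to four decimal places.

Δu = (5.5 − 1)/5 = 0.9.
g(1) ≈ 1.0986, g(1.9) ≈ 1.3610, g(2.8) ≈ 1.5686, g(3.7) ≈ 1.7405, g(4.6) ≈ 1.8871, g(5.5) ≈ 2.0149.
T_5 = (Δu/2)·[g(u_0) + 2g(u_1) + ... + 2g(u_{4}) + g(u_5)].
Sum ≈ 7.3025.

7.3025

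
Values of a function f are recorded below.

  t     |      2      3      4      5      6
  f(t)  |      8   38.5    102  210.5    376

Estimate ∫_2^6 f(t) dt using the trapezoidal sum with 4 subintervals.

Δt = 1.
T_4 = (1/2)·[8 + 2·38.5 + 2·102 + 2·210.5 + 376] = 543.

543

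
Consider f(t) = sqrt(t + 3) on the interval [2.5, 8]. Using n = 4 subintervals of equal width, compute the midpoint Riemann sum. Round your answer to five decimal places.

15.72772

Δt = (8 − 2.5)/4 = 1.375.
Midpoints: 3.1875, 4.5625, 5.9375, 7.3125.
f(3.1875) ≈ 2.48747, f(4.5625) ≈ 2.75000, f(5.9375) ≈ 2.98957, f(7.3125) ≈ 3.21131.
Sum = Δt · [f(3.1875) + f(4.5625) + f(5.9375) + f(7.3125)].
Sum ≈ 15.72772.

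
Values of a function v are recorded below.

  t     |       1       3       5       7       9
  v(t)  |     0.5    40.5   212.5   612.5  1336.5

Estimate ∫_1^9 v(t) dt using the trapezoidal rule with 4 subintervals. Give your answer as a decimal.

Δt = 2.
T_4 = (2/2)·[0.5 + 2·40.5 + 2·212.5 + 2·612.5 + 1336.5] = 3068.

3068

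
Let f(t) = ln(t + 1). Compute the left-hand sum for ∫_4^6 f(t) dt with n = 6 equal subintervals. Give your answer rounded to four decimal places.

3.5176

Δt = (6 − 4)/6 = 1/3.
Left endpoints: 4, 13/3, 14/3, 5, 16/3, 17/3.
f(4) ≈ 1.6094, f(13/3) ≈ 1.6740, f(14/3) ≈ 1.7346, f(5) ≈ 1.7918, f(16/3) ≈ 1.8458, f(17/3) ≈ 1.8971.
Sum = Δt · [f(4) + f(13/3) + f(14/3) + ...].
Sum ≈ 3.5176.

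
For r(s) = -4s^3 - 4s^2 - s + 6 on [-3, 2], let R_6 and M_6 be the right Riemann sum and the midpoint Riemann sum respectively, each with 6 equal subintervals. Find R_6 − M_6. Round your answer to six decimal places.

R_6 ≈ -0.09259259.
M_6 ≈ 50.25462963.
R_6 − M_6 ≈ -50.347222.

-50.347222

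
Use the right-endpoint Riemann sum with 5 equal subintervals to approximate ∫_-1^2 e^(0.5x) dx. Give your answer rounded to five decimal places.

Δx = (2 − (-1))/5 = 0.6.
Right endpoints: -0.4, 0.2, 0.8, 1.4, 2.
f(-0.4) ≈ 0.81873, f(0.2) ≈ 1.10517, f(0.8) ≈ 1.49182, f(1.4) ≈ 2.01375, f(2) ≈ 2.71828.
Sum = Δx · [f(-0.4) + f(0.2) + f(0.8) + f(1.4) + f(2)].
Sum ≈ 4.88866.

4.88866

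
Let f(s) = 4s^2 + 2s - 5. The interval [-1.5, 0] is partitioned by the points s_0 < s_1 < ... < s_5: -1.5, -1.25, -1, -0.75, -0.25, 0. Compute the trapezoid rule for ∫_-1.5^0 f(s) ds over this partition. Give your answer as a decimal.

-5.125

Subinterval widths: 0.25, 0.25, 0.25, 0.5, 0.25.
f(-1.5) = 1, f(-1.25) = -1.25, f(-1) = -3, f(-0.75) = -4.25, f(-0.25) = -5.25, f(0) = -5.
On each subinterval the trapezoid contributes (Δs_i/2)·[f(s_{i-1}) + f(s_i)].
Sum = -5.125.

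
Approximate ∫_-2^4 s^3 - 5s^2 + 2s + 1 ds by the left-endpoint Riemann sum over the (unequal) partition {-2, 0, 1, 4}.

Subinterval widths: 2, 1, 3.
Left endpoints: -2, 0, 1.
f(-2) = -31, f(0) = 1, f(1) = -1.
Sum = Σ Δs_i · f(s_i).
Sum = -64.

-64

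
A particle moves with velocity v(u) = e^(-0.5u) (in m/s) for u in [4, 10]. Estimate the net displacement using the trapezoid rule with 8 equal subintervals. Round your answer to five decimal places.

0.26020

Δu = (10 − 4)/8 = 0.75.
v(4) ≈ 0.13534, v(4.75) ≈ 0.09301, v(5.5) ≈ 0.06393, v(6.25) ≈ 0.04394, v(7) ≈ 0.03020, v(7.75) ≈ 0.02075, v(8.5) ≈ 0.01426, v(9.25) ≈ 0.00980, v(10) ≈ 0.00674.
T_8 = (Δu/2)·[v(u_0) + 2v(u_1) + ... + 2v(u_{7}) + v(u_8)].
Sum ≈ 0.26020.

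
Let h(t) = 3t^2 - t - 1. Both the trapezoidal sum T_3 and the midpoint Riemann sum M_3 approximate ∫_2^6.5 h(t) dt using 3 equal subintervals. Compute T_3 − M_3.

7.59375

T_3 = 248.0625.
M_3 = 240.46875.
T_3 − M_3 = 7.59375.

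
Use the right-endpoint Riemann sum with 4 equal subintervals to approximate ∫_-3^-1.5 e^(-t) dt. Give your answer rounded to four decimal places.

Δt = (-1.5 − (-3))/4 = 0.375.
Right endpoints: -2.625, -2.25, -1.875, -1.5.
f(-2.625) ≈ 13.8046, f(-2.25) ≈ 9.4877, f(-1.875) ≈ 6.5208, f(-1.5) ≈ 4.4817.
Sum = Δt · [f(-2.625) + f(-2.25) + f(-1.875) + f(-1.5)].
Sum ≈ 12.8606.

12.8606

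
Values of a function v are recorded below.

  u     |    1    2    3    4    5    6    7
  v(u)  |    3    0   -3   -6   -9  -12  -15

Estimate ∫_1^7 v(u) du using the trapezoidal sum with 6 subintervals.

Δu = 1.
T_6 = (1/2)·[3 + 2·0 + 2·(-3) + 2·(-6) + 2·(-9) + 2·(-12) + (-15)] = -36.

-36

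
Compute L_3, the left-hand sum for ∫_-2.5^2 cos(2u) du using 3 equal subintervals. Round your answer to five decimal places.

Δu = (2 − (-2.5))/3 = 1.5.
Left endpoints: -2.5, -1, 0.5.
f(-2.5) ≈ 0.28366, f(-1) ≈ -0.41615, f(0.5) ≈ 0.54030.
Sum = Δu · [f(-2.5) + f(-1) + f(0.5)].
Sum ≈ 0.61173.

0.61173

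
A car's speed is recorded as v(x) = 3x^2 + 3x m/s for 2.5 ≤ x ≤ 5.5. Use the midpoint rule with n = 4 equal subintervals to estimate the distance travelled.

186.328125

Δx = (5.5 − 2.5)/4 = 0.75.
Midpoints: 2.875, 3.625, 4.375, 5.125.
v(2.875) = 33.421875, v(3.625) = 50.296875, v(4.375) = 70.546875, v(5.125) = 94.171875.
Sum = Δx · [v(2.875) + v(3.625) + v(4.375) + v(5.125)].
Sum = 186.328125.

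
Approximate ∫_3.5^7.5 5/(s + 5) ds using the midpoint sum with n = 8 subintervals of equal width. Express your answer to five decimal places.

Δs = (7.5 − 3.5)/8 = 0.5.
Midpoints: 3.75, 4.25, 4.75, 5.25, 5.75, 6.25, 6.75, 7.25.
f(3.75) = 4/7, f(4.25) = 20/37, f(4.75) = 20/39, f(5.25) = 20/41, f(5.75) = 20/43, f(6.25) = 4/9, f(6.75) = 20/47, f(7.25) = 20/49.
Sum = Δs · [f(3.75) + f(4.25) + f(4.75) + ...].
Sum ≈ 1.92793.

1.92793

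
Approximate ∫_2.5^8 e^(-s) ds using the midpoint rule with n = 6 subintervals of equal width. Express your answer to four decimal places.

0.0790

Δs = (8 − 2.5)/6 = 11/12.
Midpoints: 71/24, 3.875, 115/24, 137/24, 6.625, 181/24.
f(71/24) ≈ 0.0519, f(3.875) ≈ 0.0208, f(115/24) ≈ 0.0083, f(137/24) ≈ 0.0033, f(6.625) ≈ 0.0013, f(181/24) ≈ 0.0005.
Sum = Δs · [f(71/24) + f(3.875) + f(115/24) + ...].
Sum ≈ 0.0790.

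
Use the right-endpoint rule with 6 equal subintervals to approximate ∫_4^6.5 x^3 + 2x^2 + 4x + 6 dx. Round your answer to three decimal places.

648.367

Δx = (6.5 − 4)/6 = 5/12.
Right endpoints: 53/12, 29/6, 5.25, 17/3, 73/12, 6.5.
f(53/12) = 257189/1728, f(29/6) = 39953/216, f(5.25) = 226.828125, f(17/3) = 7421/27, f(73/12) = 569329/1728, f(6.5) = 391.125.
Sum = Δx · [f(53/12) + f(29/6) + f(5.25) + ...].
Sum ≈ 648.367.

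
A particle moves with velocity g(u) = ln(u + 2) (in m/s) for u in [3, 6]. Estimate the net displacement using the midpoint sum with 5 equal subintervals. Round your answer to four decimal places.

5.5895

Δu = (6 − 3)/5 = 0.6.
Midpoints: 3.3, 3.9, 4.5, 5.1, 5.7.
g(3.3) ≈ 1.6677, g(3.9) ≈ 1.7750, g(4.5) ≈ 1.8718, g(5.1) ≈ 1.9601, g(5.7) ≈ 2.0412.
Sum = Δu · [g(3.3) + g(3.9) + g(4.5) + g(5.1) + g(5.7)].
Sum ≈ 5.5895.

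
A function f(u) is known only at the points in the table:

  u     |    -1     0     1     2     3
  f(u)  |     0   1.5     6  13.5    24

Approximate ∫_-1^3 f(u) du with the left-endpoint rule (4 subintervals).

Δu = 1.
Sum = 1·[0 + 1.5 + 6 + 13.5] = 21.

21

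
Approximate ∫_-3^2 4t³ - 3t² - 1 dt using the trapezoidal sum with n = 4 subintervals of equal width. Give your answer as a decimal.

-116.71875

Δt = (2 − (-3))/4 = 1.25.
f(-3) = -136, f(-1.75) = -31.625, f(-0.5) = -2.25, f(0.75) = -1, f(2) = 19.
T_4 = (Δt/2)·[f(t_0) + 2f(t_1) + 2f(t_2) + 2f(t_3) + f(t_4)].
Sum = -116.71875.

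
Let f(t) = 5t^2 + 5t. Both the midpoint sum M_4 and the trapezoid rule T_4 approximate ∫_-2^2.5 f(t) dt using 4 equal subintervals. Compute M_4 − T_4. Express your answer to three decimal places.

M_4 ≈ 42.62695.
T_4 = 49.74609375.
M_4 − T_4 ≈ -7.119.

-7.119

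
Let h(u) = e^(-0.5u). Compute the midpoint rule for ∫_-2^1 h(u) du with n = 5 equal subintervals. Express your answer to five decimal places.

4.20771

Δu = (1 − (-2))/5 = 0.6.
Midpoints: -1.7, -1.1, -0.5, 0.1, 0.7.
h(-1.7) ≈ 2.33965, h(-1.1) ≈ 1.73325, h(-0.5) ≈ 1.28403, h(0.1) ≈ 0.95123, h(0.7) ≈ 0.70469.
Sum = Δu · [h(-1.7) + h(-1.1) + h(-0.5) + h(0.1) + h(0.7)].
Sum ≈ 4.20771.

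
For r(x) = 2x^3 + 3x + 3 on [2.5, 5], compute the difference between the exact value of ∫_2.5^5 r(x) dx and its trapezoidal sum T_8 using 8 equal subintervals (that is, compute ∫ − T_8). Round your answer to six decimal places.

Exact integral: ∫_2.5^5 r(x) dx = 328.59375.
T_8 ≈ 329.50927734.
Error ≈ 328.59375 − 329.50927734 ≈ -0.915527.

-0.915527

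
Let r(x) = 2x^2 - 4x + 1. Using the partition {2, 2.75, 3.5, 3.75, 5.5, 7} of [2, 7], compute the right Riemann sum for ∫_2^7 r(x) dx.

191.625

Subinterval widths: 0.75, 0.75, 0.25, 1.75, 1.5.
Right endpoints: 2.75, 3.5, 3.75, 5.5, 7.
r(2.75) = 5.125, r(3.5) = 11.5, r(3.75) = 14.125, r(5.5) = 39.5, r(7) = 71.
Sum = Σ Δx_i · r(x_i).
Sum = 191.625.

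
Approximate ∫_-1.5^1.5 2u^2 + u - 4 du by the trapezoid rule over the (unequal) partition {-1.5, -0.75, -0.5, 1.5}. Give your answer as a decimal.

Subinterval widths: 0.75, 0.25, 2.
f(-1.5) = -1, f(-0.75) = -3.625, f(-0.5) = -4, f(1.5) = 2.
On each subinterval the trapezoid contributes (Δu_i/2)·[f(u_{i-1}) + f(u_i)].
Sum = -4.6875.

-4.6875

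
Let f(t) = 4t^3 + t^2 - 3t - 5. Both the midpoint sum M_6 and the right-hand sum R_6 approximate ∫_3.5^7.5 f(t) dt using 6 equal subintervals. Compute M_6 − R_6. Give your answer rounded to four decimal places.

-545.7778

M_6 ≈ 3044.407407.
R_6 ≈ 3590.185185.
M_6 − R_6 ≈ -545.7778.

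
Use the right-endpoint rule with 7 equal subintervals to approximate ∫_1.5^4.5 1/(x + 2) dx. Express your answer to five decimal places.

0.59167

Δx = (4.5 − 1.5)/7 = 3/7.
Right endpoints: 27/14, 33/14, 39/14, 45/14, 51/14, 57/14, 4.5.
f(27/14) = 14/55, f(33/14) = 14/61, f(39/14) = 14/67, f(45/14) = 14/73, f(51/14) = 14/79, f(57/14) = 14/85, f(4.5) = 2/13.
Sum = Δx · [f(27/14) + f(33/14) + f(39/14) + ...].
Sum ≈ 0.59167.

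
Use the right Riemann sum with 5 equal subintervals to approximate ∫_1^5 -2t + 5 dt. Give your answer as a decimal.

Δt = (5 − 1)/5 = 0.8.
Right endpoints: 1.8, 2.6, 3.4, 4.2, 5.
f(1.8) = 1.4, f(2.6) = -0.2, f(3.4) = -1.8, f(4.2) = -3.4, f(5) = -5.
Sum = Δt · [f(1.8) + f(2.6) + f(3.4) + f(4.2) + f(5)].
Sum = -7.2.

-7.2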